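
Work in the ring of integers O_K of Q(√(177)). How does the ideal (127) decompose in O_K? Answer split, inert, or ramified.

split — (127) = 𝔭₁𝔭₂ with 𝔭₁ ≠ 𝔭₂

177 mod 4 = 1, hence disc K = 177 and O_K = ℤ[(1+√177)/2].
Since gcd(127, 177) = 1 the prime 127 does not ramify.
(177/127) = 50^63 mod 127 = 1, giving Legendre symbol 1.
d is a quadratic residue mod p, hence 127 splits in O_K.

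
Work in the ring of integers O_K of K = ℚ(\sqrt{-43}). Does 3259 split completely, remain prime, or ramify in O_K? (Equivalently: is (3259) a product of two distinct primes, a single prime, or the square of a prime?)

Since -43 ≡ 1 mod 4, the ring of integers is ℤ[(1+√-43)/2] with discriminant -43.
disc(K) = -43 is not divisible by 3259; 3259 is unramified.
Legendre symbol by Euler's criterion: (-43/3259) ≡ (-43)^1629 ≡ 3258 (mod 3259), i.e. (-43/3259) = -1.
d is a non-residue mod p, hence 3259 remains inert in O_K.

p is inert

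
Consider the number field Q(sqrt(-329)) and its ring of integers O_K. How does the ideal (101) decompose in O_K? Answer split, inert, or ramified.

remains prime (inert)

-329 mod 4 = 3, hence disc K = 4·(-329) = -1316 and O_K = ℤ[√-329].
disc(K) = -1316 is not divisible by 101; 101 is unramified.
Legendre symbol by Euler's criterion: (-329/101) ≡ (-329)^50 ≡ 100 (mod 101), i.e. (-329/101) = -1.
Legendre symbol -1 ⇒ 101 is inert.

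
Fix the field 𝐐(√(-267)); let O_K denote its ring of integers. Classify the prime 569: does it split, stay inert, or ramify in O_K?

-267 mod 4 = 1, hence disc K = -267 and O_K = ℤ[(1+√-267)/2].
disc(K) = -267 is not divisible by 569; 569 is unramified.
Euler's criterion: (-267)^284 mod 569 = 1. Thus (-267|569) = 1.
d is a quadratic residue mod p, hence 569 splits in O_K.

p splits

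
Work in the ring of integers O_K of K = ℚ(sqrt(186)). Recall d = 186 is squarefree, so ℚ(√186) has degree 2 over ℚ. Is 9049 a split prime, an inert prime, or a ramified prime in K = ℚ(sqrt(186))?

186 mod 4 = 2, hence disc K = 4·186 = 744 and O_K = ℤ[√186].
9049 ∤ 744, so 9049 is unramified.
Legendre symbol by Euler's criterion: (186/9049) ≡ 186^4524 ≡ 1 (mod 9049), i.e. (186/9049) = 1.
(186/9049) = 1, so 9049 splits.

splits completely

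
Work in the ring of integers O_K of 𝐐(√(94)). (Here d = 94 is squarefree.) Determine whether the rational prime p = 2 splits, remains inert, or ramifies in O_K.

94 mod 4 = 2, hence disc K = 4·94 = 376 and O_K = ℤ[√94].
2 divides disc(K) = 376, so 2 ramifies.

ramifies in O_K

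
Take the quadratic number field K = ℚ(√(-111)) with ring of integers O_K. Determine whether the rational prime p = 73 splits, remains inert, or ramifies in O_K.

73 splits in O_K

Since -111 ≡ 1 mod 4, the ring of integers is ℤ[(1+√-111)/2] with discriminant -111.
Since gcd(73, -111) = 1 the prime 73 does not ramify.
Euler's criterion: (-111)^36 mod 73 = 1. Thus (-111|73) = 1.
Legendre symbol 1 ⇒ 73 is split.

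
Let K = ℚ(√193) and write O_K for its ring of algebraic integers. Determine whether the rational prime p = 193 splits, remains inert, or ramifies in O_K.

193 is ramified

193 mod 4 = 1, hence disc K = 193 and O_K = ℤ[(1+√193)/2].
Ramification test: 193 | 193. The prime 193 ramifies in K.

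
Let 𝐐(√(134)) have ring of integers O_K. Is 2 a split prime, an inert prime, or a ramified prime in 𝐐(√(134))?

134 mod 4 = 2, hence disc K = 4·134 = 536 and O_K = ℤ[√134].
disc(K) = 536 = 2·268, so p = 2 is ramified.

ramifies in O_K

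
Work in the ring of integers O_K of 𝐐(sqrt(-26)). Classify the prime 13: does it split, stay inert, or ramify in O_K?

-26 mod 4 = 2, hence disc K = 4·(-26) = -104 and O_K = ℤ[√-26].
Ramification test: 13 | -104. The prime 13 ramifies in K.

ramified — (13) = 𝔭²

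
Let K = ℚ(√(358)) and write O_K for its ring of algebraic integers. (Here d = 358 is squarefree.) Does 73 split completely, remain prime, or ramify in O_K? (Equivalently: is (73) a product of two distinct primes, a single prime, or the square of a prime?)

d = 358 ≡ 2 (mod 4), so O_K = ℤ[√358] and disc(K) = 4d = 1432.
Since gcd(73, 1432) = 1 the prime 73 does not ramify.
Legendre symbol by Euler's criterion: (358/73) ≡ 358^36 ≡ 72 (mod 73), i.e. (358/73) = -1.
Legendre symbol -1 ⇒ 73 is inert.

73 remains inert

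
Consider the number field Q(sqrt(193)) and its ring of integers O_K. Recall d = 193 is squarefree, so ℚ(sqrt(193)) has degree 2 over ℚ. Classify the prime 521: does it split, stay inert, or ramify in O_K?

p is inert

d = 193 ≡ 1 (mod 4), so O_K = ℤ[(1+√193)/2] and disc(K) = d = 193.
Since gcd(521, 193) = 1 the prime 521 does not ramify.
Legendre symbol by Euler's criterion: (193/521) ≡ 193^260 ≡ 520 (mod 521), i.e. (193/521) = -1.
Legendre symbol -1 ⇒ 521 is inert.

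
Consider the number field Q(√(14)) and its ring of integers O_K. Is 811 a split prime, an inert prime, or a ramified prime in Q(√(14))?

14 mod 4 = 2, hence disc K = 4·14 = 56 and O_K = ℤ[√14].
disc(K) = 56 is not divisible by 811; 811 is unramified.
(14/811) = 14^405 mod 811 = 810, giving Legendre symbol -1.
d is a non-residue mod p, hence 811 remains inert in O_K.

inert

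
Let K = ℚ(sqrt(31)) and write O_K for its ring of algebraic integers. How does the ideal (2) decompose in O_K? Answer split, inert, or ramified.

31 mod 4 = 3, hence disc K = 4·31 = 124 and O_K = ℤ[√31].
Ramification test: 2 | 124. The prime 2 ramifies in K.

ramifies in O_K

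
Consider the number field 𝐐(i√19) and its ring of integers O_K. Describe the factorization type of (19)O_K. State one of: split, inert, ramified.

p ramifies

d = -19 ≡ 1 (mod 4), so O_K = ℤ[(1+√-19)/2] and disc(K) = d = -19.
19 divides disc(K) = -19, so 19 ramifies.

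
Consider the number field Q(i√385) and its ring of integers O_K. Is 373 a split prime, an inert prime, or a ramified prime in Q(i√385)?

Since -385 ≢ 1 mod 4, the ring of integers is ℤ[√-385] with discriminant 4·(-385) = -1540.
Since gcd(373, -1540) = 1 the prime 373 does not ramify.
Euler's criterion: (-385)^186 mod 373 = 1. Thus (-385|373) = 1.
d is a quadratic residue mod p, hence 373 splits in O_K.

split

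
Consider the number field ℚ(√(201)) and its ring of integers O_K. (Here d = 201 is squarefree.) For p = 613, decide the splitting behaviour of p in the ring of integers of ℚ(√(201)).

201 mod 4 = 1, hence disc K = 201 and O_K = ℤ[(1+√201)/2].
613 ∤ 201, so 613 is unramified.
(201/613) = 201^306 mod 613 = 1, giving Legendre symbol 1.
Legendre symbol 1 ⇒ 613 is split.

splits completely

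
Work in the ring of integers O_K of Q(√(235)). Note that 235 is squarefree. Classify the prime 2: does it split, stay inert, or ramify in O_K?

ramified — (2) = 𝔭²

Since 235 ≢ 1 mod 4, the ring of integers is ℤ[√235] with discriminant 4·235 = 940.
2 divides disc(K) = 940, so 2 ramifies.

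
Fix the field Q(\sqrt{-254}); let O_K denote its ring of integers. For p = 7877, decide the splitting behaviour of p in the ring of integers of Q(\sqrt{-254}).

-254 mod 4 = 2, hence disc K = 4·(-254) = -1016 and O_K = ℤ[√-254].
7877 ∤ -1016, so 7877 is unramified.
(-254/7877) = 7623^3938 mod 7877 = 1, giving Legendre symbol 1.
(-254/7877) = 1, so 7877 splits.

split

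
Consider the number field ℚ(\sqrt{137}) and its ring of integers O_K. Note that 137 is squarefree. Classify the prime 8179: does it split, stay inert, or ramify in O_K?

Since 137 ≡ 1 mod 4, the ring of integers is ℤ[(1+√137)/2] with discriminant 137.
disc(K) = 137 is not divisible by 8179; 8179 is unramified.
(137/8179) = 137^4089 mod 8179 = 8178, giving Legendre symbol -1.
(137/8179) = -1, so 8179 is inert.

inert — (8179) stays prime in O_K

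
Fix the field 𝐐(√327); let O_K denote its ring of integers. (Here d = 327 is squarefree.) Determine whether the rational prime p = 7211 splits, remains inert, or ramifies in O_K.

remains prime (inert)

Since 327 ≢ 1 mod 4, the ring of integers is ℤ[√327] with discriminant 4·327 = 1308.
7211 ∤ 1308, so 7211 is unramified.
Legendre symbol by Euler's criterion: (327/7211) ≡ 327^3605 ≡ 7210 (mod 7211), i.e. (327/7211) = -1.
Legendre symbol -1 ⇒ 7211 is inert.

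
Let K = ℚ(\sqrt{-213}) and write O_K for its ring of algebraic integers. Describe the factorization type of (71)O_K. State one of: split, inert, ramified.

Since -213 ≢ 1 mod 4, the ring of integers is ℤ[√-213] with discriminant 4·(-213) = -852.
71 divides disc(K) = -852, so 71 ramifies.

ramified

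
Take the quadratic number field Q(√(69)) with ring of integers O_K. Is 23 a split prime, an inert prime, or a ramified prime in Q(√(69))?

Since 69 ≡ 1 mod 4, the ring of integers is ℤ[(1+√69)/2] with discriminant 69.
Ramification test: 23 | 69. The prime 23 ramifies in K.

p ramifies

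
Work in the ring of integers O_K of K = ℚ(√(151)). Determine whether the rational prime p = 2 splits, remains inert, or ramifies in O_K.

p ramifies

151 mod 4 = 3, hence disc K = 4·151 = 604 and O_K = ℤ[√151].
disc(K) = 604 = 2·302, so p = 2 is ramified.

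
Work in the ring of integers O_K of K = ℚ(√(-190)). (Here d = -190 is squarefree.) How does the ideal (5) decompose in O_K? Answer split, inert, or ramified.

d = -190 ≡ 2 (mod 4), so O_K = ℤ[√-190] and disc(K) = 4d = -760.
Ramification test: 5 | -760. The prime 5 ramifies in K.

p ramifies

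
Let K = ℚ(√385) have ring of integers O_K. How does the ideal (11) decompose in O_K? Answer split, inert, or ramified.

p ramifies

385 mod 4 = 1, hence disc K = 385 and O_K = ℤ[(1+√385)/2].
Ramification test: 11 | 385. The prime 11 ramifies in K.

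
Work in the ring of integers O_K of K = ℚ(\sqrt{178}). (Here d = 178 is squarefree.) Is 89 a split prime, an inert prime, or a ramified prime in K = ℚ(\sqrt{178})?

p ramifies

Since 178 ≢ 1 mod 4, the ring of integers is ℤ[√178] with discriminant 4·178 = 712.
Ramification test: 89 | 712. The prime 89 ramifies in K.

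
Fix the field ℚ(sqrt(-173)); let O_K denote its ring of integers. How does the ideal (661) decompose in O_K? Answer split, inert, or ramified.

Since -173 ≢ 1 mod 4, the ring of integers is ℤ[√-173] with discriminant 4·(-173) = -692.
661 ∤ -692, so 661 is unramified.
Euler's criterion: (-173)^330 mod 661 = 1. Thus (-173|661) = 1.
Legendre symbol 1 ⇒ 661 is split.

661 splits in O_K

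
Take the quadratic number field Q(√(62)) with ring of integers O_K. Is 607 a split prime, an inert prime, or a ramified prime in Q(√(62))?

Since 62 ≢ 1 mod 4, the ring of integers is ℤ[√62] with discriminant 4·62 = 248.
607 ∤ 248, so 607 is unramified.
Compute (62/607) via Euler: 62^((607-1)/2) mod 607 = 606, so (62/607) = -1.
(62/607) = -1, so 607 is inert.

inert — (607) stays prime in O_K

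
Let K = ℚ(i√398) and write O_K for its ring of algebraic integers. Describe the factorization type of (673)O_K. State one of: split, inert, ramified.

p is inert

Since -398 ≢ 1 mod 4, the ring of integers is ℤ[√-398] with discriminant 4·(-398) = -1592.
673 ∤ -1592, so 673 is unramified.
Euler's criterion: (-398)^336 mod 673 = 672. Thus (-398|673) = -1.
(-398/673) = -1, so 673 is inert.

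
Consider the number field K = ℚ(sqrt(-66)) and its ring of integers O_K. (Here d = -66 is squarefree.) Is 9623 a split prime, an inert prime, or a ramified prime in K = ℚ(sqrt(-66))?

p splits

d = -66 ≡ 2 (mod 4), so O_K = ℤ[√-66] and disc(K) = 4d = -264.
Since gcd(9623, -264) = 1 the prime 9623 does not ramify.
(-66/9623) = 9557^4811 mod 9623 = 1, giving Legendre symbol 1.
d is a quadratic residue mod p, hence 9623 splits in O_K.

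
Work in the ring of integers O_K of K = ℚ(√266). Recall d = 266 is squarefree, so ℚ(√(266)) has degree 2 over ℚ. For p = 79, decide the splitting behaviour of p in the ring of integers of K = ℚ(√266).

remains prime (inert)

Since 266 ≢ 1 mod 4, the ring of integers is ℤ[√266] with discriminant 4·266 = 1064.
disc(K) = 1064 is not divisible by 79; 79 is unramified.
Legendre symbol by Euler's criterion: (266/79) ≡ 266^39 ≡ 78 (mod 79), i.e. (266/79) = -1.
d is a non-residue mod p, hence 79 remains inert in O_K.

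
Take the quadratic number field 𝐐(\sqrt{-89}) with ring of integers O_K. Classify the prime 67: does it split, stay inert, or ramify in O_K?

p is inert

d = -89 ≡ 3 (mod 4), so O_K = ℤ[√-89] and disc(K) = 4d = -356.
Since gcd(67, -356) = 1 the prime 67 does not ramify.
Euler's criterion: (-89)^33 mod 67 = 66. Thus (-89|67) = -1.
Legendre symbol -1 ⇒ 67 is inert.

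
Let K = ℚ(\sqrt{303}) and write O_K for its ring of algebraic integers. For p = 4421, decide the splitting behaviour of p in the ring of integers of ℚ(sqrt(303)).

inert — (4421) stays prime in O_K

303 mod 4 = 3, hence disc K = 4·303 = 1212 and O_K = ℤ[√303].
4421 ∤ 1212, so 4421 is unramified.
Compute (303/4421) via Euler: 303^((4421-1)/2) mod 4421 = 4420, so (303/4421) = -1.
(303/4421) = -1, so 4421 is inert.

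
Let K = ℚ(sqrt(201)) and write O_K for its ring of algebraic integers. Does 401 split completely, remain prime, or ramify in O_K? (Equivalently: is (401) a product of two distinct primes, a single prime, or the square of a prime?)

split

201 mod 4 = 1, hence disc K = 201 and O_K = ℤ[(1+√201)/2].
401 ∤ 201, so 401 is unramified.
(201/401) = 201^200 mod 401 = 1, giving Legendre symbol 1.
Legendre symbol 1 ⇒ 401 is split.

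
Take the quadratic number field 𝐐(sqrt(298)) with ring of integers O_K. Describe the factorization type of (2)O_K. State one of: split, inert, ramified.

Since 298 ≢ 1 mod 4, the ring of integers is ℤ[√298] with discriminant 4·298 = 1192.
Ramification test: 2 | 1192. The prime 2 ramifies in K.

p ramifies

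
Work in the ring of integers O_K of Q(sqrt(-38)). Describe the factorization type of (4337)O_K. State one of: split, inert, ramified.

p splits

-38 mod 4 = 2, hence disc K = 4·(-38) = -152 and O_K = ℤ[√-38].
disc(K) = -152 is not divisible by 4337; 4337 is unramified.
Euler's criterion: (-38)^2168 mod 4337 = 1. Thus (-38|4337) = 1.
d is a quadratic residue mod p, hence 4337 splits in O_K.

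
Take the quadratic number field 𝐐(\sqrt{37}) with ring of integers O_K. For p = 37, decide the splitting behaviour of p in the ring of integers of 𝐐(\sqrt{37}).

37 is ramified

37 mod 4 = 1, hence disc K = 37 and O_K = ℤ[(1+√37)/2].
37 divides disc(K) = 37, so 37 ramifies.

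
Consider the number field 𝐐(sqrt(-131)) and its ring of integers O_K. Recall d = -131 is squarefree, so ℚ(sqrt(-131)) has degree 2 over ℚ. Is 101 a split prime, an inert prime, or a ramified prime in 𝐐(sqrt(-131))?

p splits

-131 mod 4 = 1, hence disc K = -131 and O_K = ℤ[(1+√-131)/2].
101 ∤ -131, so 101 is unramified.
Compute (-131/101) via Euler: 71^((101-1)/2) mod 101 = 1, so (-131/101) = 1.
Legendre symbol 1 ⇒ 101 is split.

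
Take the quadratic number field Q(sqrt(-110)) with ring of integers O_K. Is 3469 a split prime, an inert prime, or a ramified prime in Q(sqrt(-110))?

Since -110 ≢ 1 mod 4, the ring of integers is ℤ[√-110] with discriminant 4·(-110) = -440.
Since gcd(3469, -440) = 1 the prime 3469 does not ramify.
Euler's criterion: (-110)^1734 mod 3469 = 3468. Thus (-110|3469) = -1.
Legendre symbol -1 ⇒ 3469 is inert.

inert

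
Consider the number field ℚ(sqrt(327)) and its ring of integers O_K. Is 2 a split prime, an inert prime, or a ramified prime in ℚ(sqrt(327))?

Since 327 ≢ 1 mod 4, the ring of integers is ℤ[√327] with discriminant 4·327 = 1308.
disc(K) = 1308 = 2·654, so p = 2 is ramified.

p ramifies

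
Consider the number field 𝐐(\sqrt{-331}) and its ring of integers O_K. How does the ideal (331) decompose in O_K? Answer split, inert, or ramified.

-331 mod 4 = 1, hence disc K = -331 and O_K = ℤ[(1+√-331)/2].
Ramification test: 331 | -331. The prime 331 ramifies in K.

331 is ramified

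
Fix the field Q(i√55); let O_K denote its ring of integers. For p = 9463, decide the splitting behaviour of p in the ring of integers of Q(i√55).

d = -55 ≡ 1 (mod 4), so O_K = ℤ[(1+√-55)/2] and disc(K) = d = -55.
9463 ∤ -55, so 9463 is unramified.
Legendre symbol by Euler's criterion: (-55/9463) ≡ (-55)^4731 ≡ 9462 (mod 9463), i.e. (-55/9463) = -1.
Legendre symbol -1 ⇒ 9463 is inert.

remains prime (inert)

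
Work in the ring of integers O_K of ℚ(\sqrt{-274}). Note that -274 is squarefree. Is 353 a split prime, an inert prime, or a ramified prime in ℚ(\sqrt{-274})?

353 remains inert

Since -274 ≢ 1 mod 4, the ring of integers is ℤ[√-274] with discriminant 4·(-274) = -1096.
Since gcd(353, -1096) = 1 the prime 353 does not ramify.
Euler's criterion: (-274)^176 mod 353 = 352. Thus (-274|353) = -1.
Legendre symbol -1 ⇒ 353 is inert.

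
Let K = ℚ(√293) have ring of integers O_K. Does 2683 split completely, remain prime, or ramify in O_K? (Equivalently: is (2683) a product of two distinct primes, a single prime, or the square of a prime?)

2683 splits in O_K

293 mod 4 = 1, hence disc K = 293 and O_K = ℤ[(1+√293)/2].
2683 ∤ 293, so 2683 is unramified.
(293/2683) = 293^1341 mod 2683 = 1, giving Legendre symbol 1.
(293/2683) = 1, so 2683 splits.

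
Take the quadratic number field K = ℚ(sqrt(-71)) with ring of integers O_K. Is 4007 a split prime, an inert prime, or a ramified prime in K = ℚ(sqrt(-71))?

p is inert

Since -71 ≡ 1 mod 4, the ring of integers is ℤ[(1+√-71)/2] with discriminant -71.
disc(K) = -71 is not divisible by 4007; 4007 is unramified.
Euler's criterion: (-71)^2003 mod 4007 = 4006. Thus (-71|4007) = -1.
d is a non-residue mod p, hence 4007 remains inert in O_K.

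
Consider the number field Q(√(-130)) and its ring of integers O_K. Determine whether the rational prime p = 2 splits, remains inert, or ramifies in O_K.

Since -130 ≢ 1 mod 4, the ring of integers is ℤ[√-130] with discriminant 4·(-130) = -520.
disc(K) = -520 = 2·(-260), so p = 2 is ramified.

p ramifies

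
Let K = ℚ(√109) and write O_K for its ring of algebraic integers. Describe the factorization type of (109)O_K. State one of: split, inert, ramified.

109 mod 4 = 1, hence disc K = 109 and O_K = ℤ[(1+√109)/2].
Ramification test: 109 | 109. The prime 109 ramifies in K.

ramifies in O_K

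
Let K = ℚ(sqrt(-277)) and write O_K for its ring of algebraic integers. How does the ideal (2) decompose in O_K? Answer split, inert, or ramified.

Since -277 ≢ 1 mod 4, the ring of integers is ℤ[√-277] with discriminant 4·(-277) = -1108.
disc(K) = -1108 = 2·(-554), so p = 2 is ramified.

ramified — (2) = 𝔭²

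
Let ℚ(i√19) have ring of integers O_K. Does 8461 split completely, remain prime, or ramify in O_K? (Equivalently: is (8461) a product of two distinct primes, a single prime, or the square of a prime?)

d = -19 ≡ 1 (mod 4), so O_K = ℤ[(1+√-19)/2] and disc(K) = d = -19.
disc(K) = -19 is not divisible by 8461; 8461 is unramified.
Euler's criterion: (-19)^4230 mod 8461 = 1. Thus (-19|8461) = 1.
Legendre symbol 1 ⇒ 8461 is split.

splits completely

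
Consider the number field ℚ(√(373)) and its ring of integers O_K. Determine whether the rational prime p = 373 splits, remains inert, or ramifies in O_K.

ramifies in O_K

Since 373 ≡ 1 mod 4, the ring of integers is ℤ[(1+√373)/2] with discriminant 373.
Ramification test: 373 | 373. The prime 373 ramifies in K.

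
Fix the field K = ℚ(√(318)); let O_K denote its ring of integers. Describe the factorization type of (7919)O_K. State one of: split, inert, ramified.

inert — (7919) stays prime in O_K

Since 318 ≢ 1 mod 4, the ring of integers is ℤ[√318] with discriminant 4·318 = 1272.
disc(K) = 1272 is not divisible by 7919; 7919 is unramified.
(318/7919) = 318^3959 mod 7919 = 7918, giving Legendre symbol -1.
Legendre symbol -1 ⇒ 7919 is inert.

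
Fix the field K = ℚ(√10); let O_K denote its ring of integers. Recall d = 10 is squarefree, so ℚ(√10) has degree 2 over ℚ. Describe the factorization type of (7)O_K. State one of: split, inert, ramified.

d = 10 ≡ 2 (mod 4), so O_K = ℤ[√10] and disc(K) = 4d = 40.
disc(K) = 40 is not divisible by 7; 7 is unramified.
Compute (10/7) via Euler: 3^((7-1)/2) mod 7 = 6, so (10/7) = -1.
Legendre symbol -1 ⇒ 7 is inert.

remains prime (inert)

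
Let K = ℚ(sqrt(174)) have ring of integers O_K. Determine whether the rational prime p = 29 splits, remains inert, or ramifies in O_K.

ramifies in O_K

174 mod 4 = 2, hence disc K = 4·174 = 696 and O_K = ℤ[√174].
disc(K) = 696 = 29·24, so p = 29 is ramified.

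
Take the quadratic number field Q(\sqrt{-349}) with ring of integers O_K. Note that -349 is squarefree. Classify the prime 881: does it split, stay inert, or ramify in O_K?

inert — (881) stays prime in O_K

d = -349 ≡ 3 (mod 4), so O_K = ℤ[√-349] and disc(K) = 4d = -1396.
disc(K) = -1396 is not divisible by 881; 881 is unramified.
Euler's criterion: (-349)^440 mod 881 = 880. Thus (-349|881) = -1.
d is a non-residue mod p, hence 881 remains inert in O_K.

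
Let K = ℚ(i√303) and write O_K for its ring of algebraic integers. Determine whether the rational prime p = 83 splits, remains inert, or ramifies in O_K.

splits completely

d = -303 ≡ 1 (mod 4), so O_K = ℤ[(1+√-303)/2] and disc(K) = d = -303.
disc(K) = -303 is not divisible by 83; 83 is unramified.
Legendre symbol by Euler's criterion: (-303/83) ≡ (-303)^41 ≡ 1 (mod 83), i.e. (-303/83) = 1.
(-303/83) = 1, so 83 splits.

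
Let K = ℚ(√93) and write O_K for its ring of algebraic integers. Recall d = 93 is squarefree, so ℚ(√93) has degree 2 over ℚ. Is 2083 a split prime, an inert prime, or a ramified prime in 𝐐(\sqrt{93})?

2083 remains inert

93 mod 4 = 1, hence disc K = 93 and O_K = ℤ[(1+√93)/2].
2083 ∤ 93, so 2083 is unramified.
Euler's criterion: 93^1041 mod 2083 = 2082. Thus (93|2083) = -1.
(93/2083) = -1, so 2083 is inert.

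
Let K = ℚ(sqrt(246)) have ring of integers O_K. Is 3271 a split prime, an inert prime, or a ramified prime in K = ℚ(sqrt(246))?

p is inert

246 mod 4 = 2, hence disc K = 4·246 = 984 and O_K = ℤ[√246].
3271 ∤ 984, so 3271 is unramified.
Legendre symbol by Euler's criterion: (246/3271) ≡ 246^1635 ≡ 3270 (mod 3271), i.e. (246/3271) = -1.
Legendre symbol -1 ⇒ 3271 is inert.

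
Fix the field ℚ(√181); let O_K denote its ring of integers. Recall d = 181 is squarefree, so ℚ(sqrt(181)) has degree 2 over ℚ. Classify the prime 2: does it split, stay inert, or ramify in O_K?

2 remains inert

Since 181 ≡ 1 mod 4, the ring of integers is ℤ[(1+√181)/2] with discriminant 181.
Since gcd(2, 181) = 1 the prime 2 does not ramify.
For p = 2 with d ≡ 1 (mod 4): d mod 8 = 5, so 2 is inert.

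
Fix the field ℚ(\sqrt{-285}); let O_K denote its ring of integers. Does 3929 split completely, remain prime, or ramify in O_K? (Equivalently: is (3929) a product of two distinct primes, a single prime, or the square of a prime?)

p splits

Since -285 ≢ 1 mod 4, the ring of integers is ℤ[√-285] with discriminant 4·(-285) = -1140.
Since gcd(3929, -1140) = 1 the prime 3929 does not ramify.
Compute (-285/3929) via Euler: 3644^((3929-1)/2) mod 3929 = 1, so (-285/3929) = 1.
d is a quadratic residue mod p, hence 3929 splits in O_K.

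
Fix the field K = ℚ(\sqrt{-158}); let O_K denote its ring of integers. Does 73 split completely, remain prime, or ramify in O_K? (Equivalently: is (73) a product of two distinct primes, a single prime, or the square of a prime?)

splits completely

Since -158 ≢ 1 mod 4, the ring of integers is ℤ[√-158] with discriminant 4·(-158) = -632.
73 ∤ -632, so 73 is unramified.
Compute (-158/73) via Euler: 61^((73-1)/2) mod 73 = 1, so (-158/73) = 1.
Legendre symbol 1 ⇒ 73 is split.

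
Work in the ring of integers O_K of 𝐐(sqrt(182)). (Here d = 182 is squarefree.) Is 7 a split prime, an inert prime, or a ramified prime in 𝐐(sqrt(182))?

d = 182 ≡ 2 (mod 4), so O_K = ℤ[√182] and disc(K) = 4d = 728.
Ramification test: 7 | 728. The prime 7 ramifies in K.

ramified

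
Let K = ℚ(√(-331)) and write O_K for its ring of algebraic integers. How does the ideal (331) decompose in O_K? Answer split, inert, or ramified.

ramifies in O_K

Since -331 ≡ 1 mod 4, the ring of integers is ℤ[(1+√-331)/2] with discriminant -331.
Ramification test: 331 | -331. The prime 331 ramifies in K.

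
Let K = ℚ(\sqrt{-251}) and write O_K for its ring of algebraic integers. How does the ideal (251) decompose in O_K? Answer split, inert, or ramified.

p ramifies

Since -251 ≡ 1 mod 4, the ring of integers is ℤ[(1+√-251)/2] with discriminant -251.
Ramification test: 251 | -251. The prime 251 ramifies in K.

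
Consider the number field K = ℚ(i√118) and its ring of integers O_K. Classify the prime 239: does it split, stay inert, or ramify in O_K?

d = -118 ≡ 2 (mod 4), so O_K = ℤ[√-118] and disc(K) = 4d = -472.
disc(K) = -472 is not divisible by 239; 239 is unramified.
(-118/239) = 121^119 mod 239 = 1, giving Legendre symbol 1.
d is a quadratic residue mod p, hence 239 splits in O_K.

p splits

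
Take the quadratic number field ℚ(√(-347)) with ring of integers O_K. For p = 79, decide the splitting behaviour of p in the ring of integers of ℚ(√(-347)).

p is inert

d = -347 ≡ 1 (mod 4), so O_K = ℤ[(1+√-347)/2] and disc(K) = d = -347.
79 ∤ -347, so 79 is unramified.
Euler's criterion: (-347)^39 mod 79 = 78. Thus (-347|79) = -1.
(-347/79) = -1, so 79 is inert.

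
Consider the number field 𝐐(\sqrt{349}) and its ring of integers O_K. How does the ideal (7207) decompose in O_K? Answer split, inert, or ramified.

d = 349 ≡ 1 (mod 4), so O_K = ℤ[(1+√349)/2] and disc(K) = d = 349.
disc(K) = 349 is not divisible by 7207; 7207 is unramified.
Compute (349/7207) via Euler: 349^((7207-1)/2) mod 7207 = 1, so (349/7207) = 1.
(349/7207) = 1, so 7207 splits.

p splits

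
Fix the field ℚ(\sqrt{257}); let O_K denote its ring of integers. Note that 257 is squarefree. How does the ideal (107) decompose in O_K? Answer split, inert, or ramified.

Since 257 ≡ 1 mod 4, the ring of integers is ℤ[(1+√257)/2] with discriminant 257.
107 ∤ 257, so 107 is unramified.
(257/107) = 43^53 mod 107 = 106, giving Legendre symbol -1.
Legendre symbol -1 ⇒ 107 is inert.

107 remains inert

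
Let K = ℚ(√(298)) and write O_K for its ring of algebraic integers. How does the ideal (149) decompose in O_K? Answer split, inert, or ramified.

ramified

d = 298 ≡ 2 (mod 4), so O_K = ℤ[√298] and disc(K) = 4d = 1192.
Ramification test: 149 | 1192. The prime 149 ramifies in K.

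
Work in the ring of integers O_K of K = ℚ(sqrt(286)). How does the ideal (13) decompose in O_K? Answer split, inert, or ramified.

ramified

286 mod 4 = 2, hence disc K = 4·286 = 1144 and O_K = ℤ[√286].
13 divides disc(K) = 1144, so 13 ramifies.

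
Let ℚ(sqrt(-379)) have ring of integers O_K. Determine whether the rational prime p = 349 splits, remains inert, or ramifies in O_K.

349 remains inert

-379 mod 4 = 1, hence disc K = -379 and O_K = ℤ[(1+√-379)/2].
Since gcd(349, -379) = 1 the prime 349 does not ramify.
Legendre symbol by Euler's criterion: (-379/349) ≡ (-379)^174 ≡ 348 (mod 349), i.e. (-379/349) = -1.
d is a non-residue mod p, hence 349 remains inert in O_K.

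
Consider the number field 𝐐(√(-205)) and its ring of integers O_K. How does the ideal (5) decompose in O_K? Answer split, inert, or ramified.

p ramifies

Since -205 ≢ 1 mod 4, the ring of integers is ℤ[√-205] with discriminant 4·(-205) = -820.
5 divides disc(K) = -820, so 5 ramifies.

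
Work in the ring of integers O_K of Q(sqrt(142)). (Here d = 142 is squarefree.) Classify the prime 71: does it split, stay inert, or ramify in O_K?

71 is ramified

d = 142 ≡ 2 (mod 4), so O_K = ℤ[√142] and disc(K) = 4d = 568.
disc(K) = 568 = 71·8, so p = 71 is ramified.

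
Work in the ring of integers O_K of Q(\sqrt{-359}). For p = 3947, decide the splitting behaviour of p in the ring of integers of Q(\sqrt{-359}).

-359 mod 4 = 1, hence disc K = -359 and O_K = ℤ[(1+√-359)/2].
disc(K) = -359 is not divisible by 3947; 3947 is unramified.
(-359/3947) = 3588^1973 mod 3947 = 3946, giving Legendre symbol -1.
(-359/3947) = -1, so 3947 is inert.

3947 remains inert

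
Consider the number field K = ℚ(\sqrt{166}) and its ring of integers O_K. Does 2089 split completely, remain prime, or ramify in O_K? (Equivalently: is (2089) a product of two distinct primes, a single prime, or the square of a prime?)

Since 166 ≢ 1 mod 4, the ring of integers is ℤ[√166] with discriminant 4·166 = 664.
2089 ∤ 664, so 2089 is unramified.
Legendre symbol by Euler's criterion: (166/2089) ≡ 166^1044 ≡ 2088 (mod 2089), i.e. (166/2089) = -1.
d is a non-residue mod p, hence 2089 remains inert in O_K.

2089 remains inert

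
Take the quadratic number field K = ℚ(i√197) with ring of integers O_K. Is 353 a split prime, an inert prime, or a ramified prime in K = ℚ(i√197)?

d = -197 ≡ 3 (mod 4), so O_K = ℤ[√-197] and disc(K) = 4d = -788.
353 ∤ -788, so 353 is unramified.
Legendre symbol by Euler's criterion: (-197/353) ≡ (-197)^176 ≡ 1 (mod 353), i.e. (-197/353) = 1.
Legendre symbol 1 ⇒ 353 is split.

353 splits in O_K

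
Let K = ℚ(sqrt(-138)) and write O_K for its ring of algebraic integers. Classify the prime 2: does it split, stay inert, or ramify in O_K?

ramified — (2) = 𝔭²

d = -138 ≡ 2 (mod 4), so O_K = ℤ[√-138] and disc(K) = 4d = -552.
disc(K) = -552 = 2·(-276), so p = 2 is ramified.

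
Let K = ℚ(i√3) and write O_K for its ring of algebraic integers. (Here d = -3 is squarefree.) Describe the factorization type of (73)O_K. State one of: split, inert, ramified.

d = -3 ≡ 1 (mod 4), so O_K = ℤ[(1+√-3)/2] and disc(K) = d = -3.
Since gcd(73, -3) = 1 the prime 73 does not ramify.
Euler's criterion: (-3)^36 mod 73 = 1. Thus (-3|73) = 1.
(-3/73) = 1, so 73 splits.

split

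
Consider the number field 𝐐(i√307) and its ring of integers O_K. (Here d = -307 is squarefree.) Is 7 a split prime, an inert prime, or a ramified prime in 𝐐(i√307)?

Since -307 ≡ 1 mod 4, the ring of integers is ℤ[(1+√-307)/2] with discriminant -307.
disc(K) = -307 is not divisible by 7; 7 is unramified.
Compute (-307/7) via Euler: 1^((7-1)/2) mod 7 = 1, so (-307/7) = 1.
Legendre symbol 1 ⇒ 7 is split.

7 splits in O_K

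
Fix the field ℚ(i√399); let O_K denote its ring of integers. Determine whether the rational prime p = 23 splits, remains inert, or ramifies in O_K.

inert

Since -399 ≡ 1 mod 4, the ring of integers is ℤ[(1+√-399)/2] with discriminant -399.
23 ∤ -399, so 23 is unramified.
Legendre symbol by Euler's criterion: (-399/23) ≡ (-399)^11 ≡ 22 (mod 23), i.e. (-399/23) = -1.
d is a non-residue mod p, hence 23 remains inert in O_K.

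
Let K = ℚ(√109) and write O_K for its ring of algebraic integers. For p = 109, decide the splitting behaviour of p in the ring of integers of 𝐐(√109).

Since 109 ≡ 1 mod 4, the ring of integers is ℤ[(1+√109)/2] with discriminant 109.
disc(K) = 109 = 109·1, so p = 109 is ramified.

ramifies in O_K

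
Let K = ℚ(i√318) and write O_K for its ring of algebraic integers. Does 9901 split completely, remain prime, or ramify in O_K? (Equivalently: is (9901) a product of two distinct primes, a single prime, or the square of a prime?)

remains prime (inert)

Since -318 ≢ 1 mod 4, the ring of integers is ℤ[√-318] with discriminant 4·(-318) = -1272.
Since gcd(9901, -1272) = 1 the prime 9901 does not ramify.
Compute (-318/9901) via Euler: 9583^((9901-1)/2) mod 9901 = 9900, so (-318/9901) = -1.
d is a non-residue mod p, hence 9901 remains inert in O_K.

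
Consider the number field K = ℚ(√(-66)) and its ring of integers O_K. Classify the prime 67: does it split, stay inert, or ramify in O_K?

Since -66 ≢ 1 mod 4, the ring of integers is ℤ[√-66] with discriminant 4·(-66) = -264.
disc(K) = -264 is not divisible by 67; 67 is unramified.
Legendre symbol by Euler's criterion: (-66/67) ≡ (-66)^33 ≡ 1 (mod 67), i.e. (-66/67) = 1.
Legendre symbol 1 ⇒ 67 is split.

p splits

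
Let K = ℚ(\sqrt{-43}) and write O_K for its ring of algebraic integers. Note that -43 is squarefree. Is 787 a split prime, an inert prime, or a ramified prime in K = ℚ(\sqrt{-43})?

787 splits in O_K

-43 mod 4 = 1, hence disc K = -43 and O_K = ℤ[(1+√-43)/2].
Since gcd(787, -43) = 1 the prime 787 does not ramify.
Compute (-43/787) via Euler: 744^((787-1)/2) mod 787 = 1, so (-43/787) = 1.
Legendre symbol 1 ⇒ 787 is split.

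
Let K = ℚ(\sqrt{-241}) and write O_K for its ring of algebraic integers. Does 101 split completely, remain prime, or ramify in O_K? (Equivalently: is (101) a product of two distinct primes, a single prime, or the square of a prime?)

d = -241 ≡ 3 (mod 4), so O_K = ℤ[√-241] and disc(K) = 4d = -964.
Since gcd(101, -964) = 1 the prime 101 does not ramify.
Compute (-241/101) via Euler: 62^((101-1)/2) mod 101 = 100, so (-241/101) = -1.
d is a non-residue mod p, hence 101 remains inert in O_K.

p is inert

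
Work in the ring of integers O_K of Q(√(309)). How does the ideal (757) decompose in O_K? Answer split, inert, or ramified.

split

d = 309 ≡ 1 (mod 4), so O_K = ℤ[(1+√309)/2] and disc(K) = d = 309.
Since gcd(757, 309) = 1 the prime 757 does not ramify.
Legendre symbol by Euler's criterion: (309/757) ≡ 309^378 ≡ 1 (mod 757), i.e. (309/757) = 1.
(309/757) = 1, so 757 splits.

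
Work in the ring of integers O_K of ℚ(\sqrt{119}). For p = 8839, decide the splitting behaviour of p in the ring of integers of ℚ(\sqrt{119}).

8839 splits in O_K

Since 119 ≢ 1 mod 4, the ring of integers is ℤ[√119] with discriminant 4·119 = 476.
8839 ∤ 476, so 8839 is unramified.
(119/8839) = 119^4419 mod 8839 = 1, giving Legendre symbol 1.
d is a quadratic residue mod p, hence 8839 splits in O_K.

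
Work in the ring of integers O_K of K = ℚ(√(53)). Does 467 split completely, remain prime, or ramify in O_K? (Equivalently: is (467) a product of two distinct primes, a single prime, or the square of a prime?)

splits completely

53 mod 4 = 1, hence disc K = 53 and O_K = ℤ[(1+√53)/2].
disc(K) = 53 is not divisible by 467; 467 is unramified.
Legendre symbol by Euler's criterion: (53/467) ≡ 53^233 ≡ 1 (mod 467), i.e. (53/467) = 1.
(53/467) = 1, so 467 splits.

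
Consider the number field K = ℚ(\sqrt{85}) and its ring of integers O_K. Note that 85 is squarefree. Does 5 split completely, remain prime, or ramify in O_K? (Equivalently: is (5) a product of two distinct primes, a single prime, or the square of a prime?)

ramifies in O_K

85 mod 4 = 1, hence disc K = 85 and O_K = ℤ[(1+√85)/2].
5 divides disc(K) = 85, so 5 ramifies.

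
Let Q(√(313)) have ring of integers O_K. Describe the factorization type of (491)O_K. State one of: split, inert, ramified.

313 mod 4 = 1, hence disc K = 313 and O_K = ℤ[(1+√313)/2].
491 ∤ 313, so 491 is unramified.
Euler's criterion: 313^245 mod 491 = 490. Thus (313|491) = -1.
Legendre symbol -1 ⇒ 491 is inert.

491 remains inert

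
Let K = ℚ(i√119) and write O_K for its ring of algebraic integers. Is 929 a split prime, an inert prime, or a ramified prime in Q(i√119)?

splits completely

Since -119 ≡ 1 mod 4, the ring of integers is ℤ[(1+√-119)/2] with discriminant -119.
disc(K) = -119 is not divisible by 929; 929 is unramified.
Legendre symbol by Euler's criterion: (-119/929) ≡ (-119)^464 ≡ 1 (mod 929), i.e. (-119/929) = 1.
(-119/929) = 1, so 929 splits.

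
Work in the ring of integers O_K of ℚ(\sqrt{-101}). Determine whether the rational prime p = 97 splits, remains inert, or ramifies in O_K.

d = -101 ≡ 3 (mod 4), so O_K = ℤ[√-101] and disc(K) = 4d = -404.
disc(K) = -404 is not divisible by 97; 97 is unramified.
Legendre symbol by Euler's criterion: (-101/97) ≡ (-101)^48 ≡ 1 (mod 97), i.e. (-101/97) = 1.
Legendre symbol 1 ⇒ 97 is split.

97 splits in O_K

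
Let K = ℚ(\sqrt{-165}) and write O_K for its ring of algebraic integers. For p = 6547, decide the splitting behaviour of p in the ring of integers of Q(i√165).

-165 mod 4 = 3, hence disc K = 4·(-165) = -660 and O_K = ℤ[√-165].
Since gcd(6547, -660) = 1 the prime 6547 does not ramify.
Legendre symbol by Euler's criterion: (-165/6547) ≡ (-165)^3273 ≡ 6546 (mod 6547), i.e. (-165/6547) = -1.
(-165/6547) = -1, so 6547 is inert.

remains prime (inert)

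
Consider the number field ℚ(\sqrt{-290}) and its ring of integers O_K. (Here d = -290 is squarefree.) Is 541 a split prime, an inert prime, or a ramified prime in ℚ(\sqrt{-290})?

p splits

-290 mod 4 = 2, hence disc K = 4·(-290) = -1160 and O_K = ℤ[√-290].
541 ∤ -1160, so 541 is unramified.
Compute (-290/541) via Euler: 251^((541-1)/2) mod 541 = 1, so (-290/541) = 1.
d is a quadratic residue mod p, hence 541 splits in O_K.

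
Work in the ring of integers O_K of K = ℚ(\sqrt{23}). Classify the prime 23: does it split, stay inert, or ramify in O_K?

ramified

Since 23 ≢ 1 mod 4, the ring of integers is ℤ[√23] with discriminant 4·23 = 92.
disc(K) = 92 = 23·4, so p = 23 is ramified.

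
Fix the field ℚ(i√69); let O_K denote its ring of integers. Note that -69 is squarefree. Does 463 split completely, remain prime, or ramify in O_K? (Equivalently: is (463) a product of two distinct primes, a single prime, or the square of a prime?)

-69 mod 4 = 3, hence disc K = 4·(-69) = -276 and O_K = ℤ[√-69].
Since gcd(463, -276) = 1 the prime 463 does not ramify.
(-69/463) = 394^231 mod 463 = 462, giving Legendre symbol -1.
d is a non-residue mod p, hence 463 remains inert in O_K.

remains prime (inert)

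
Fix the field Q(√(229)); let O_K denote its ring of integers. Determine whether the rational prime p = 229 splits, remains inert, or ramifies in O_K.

d = 229 ≡ 1 (mod 4), so O_K = ℤ[(1+√229)/2] and disc(K) = d = 229.
Ramification test: 229 | 229. The prime 229 ramifies in K.

229 is ramified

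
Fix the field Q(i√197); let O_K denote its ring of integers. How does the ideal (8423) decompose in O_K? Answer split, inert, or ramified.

p splits

Since -197 ≢ 1 mod 4, the ring of integers is ℤ[√-197] with discriminant 4·(-197) = -788.
8423 ∤ -788, so 8423 is unramified.
Legendre symbol by Euler's criterion: (-197/8423) ≡ (-197)^4211 ≡ 1 (mod 8423), i.e. (-197/8423) = 1.
d is a quadratic residue mod p, hence 8423 splits in O_K.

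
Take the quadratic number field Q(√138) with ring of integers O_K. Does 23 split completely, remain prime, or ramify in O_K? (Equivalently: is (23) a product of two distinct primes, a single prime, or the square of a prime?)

ramifies in O_K

Since 138 ≢ 1 mod 4, the ring of integers is ℤ[√138] with discriminant 4·138 = 552.
Ramification test: 23 | 552. The prime 23 ramifies in K.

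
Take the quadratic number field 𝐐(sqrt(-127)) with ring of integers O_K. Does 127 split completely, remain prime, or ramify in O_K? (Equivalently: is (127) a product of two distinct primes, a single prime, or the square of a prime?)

p ramifies

Since -127 ≡ 1 mod 4, the ring of integers is ℤ[(1+√-127)/2] with discriminant -127.
disc(K) = -127 = 127·(-1), so p = 127 is ramified.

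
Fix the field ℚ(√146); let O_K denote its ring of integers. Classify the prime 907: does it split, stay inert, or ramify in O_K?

907 splits in O_K

Since 146 ≢ 1 mod 4, the ring of integers is ℤ[√146] with discriminant 4·146 = 584.
907 ∤ 584, so 907 is unramified.
Compute (146/907) via Euler: 146^((907-1)/2) mod 907 = 1, so (146/907) = 1.
d is a quadratic residue mod p, hence 907 splits in O_K.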